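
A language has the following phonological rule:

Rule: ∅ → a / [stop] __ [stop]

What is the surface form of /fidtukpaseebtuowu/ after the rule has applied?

/d/ and /t/ form a stop–stop cluster, so [a] is inserted between them.
/k/ and /p/ form a stop–stop cluster, so [a] is inserted between them.
/b/ and /t/ form a stop–stop cluster, so [a] is inserted between them.
Surface form: [fidatukapaseebatuowu].

fidatukapaseebatuowu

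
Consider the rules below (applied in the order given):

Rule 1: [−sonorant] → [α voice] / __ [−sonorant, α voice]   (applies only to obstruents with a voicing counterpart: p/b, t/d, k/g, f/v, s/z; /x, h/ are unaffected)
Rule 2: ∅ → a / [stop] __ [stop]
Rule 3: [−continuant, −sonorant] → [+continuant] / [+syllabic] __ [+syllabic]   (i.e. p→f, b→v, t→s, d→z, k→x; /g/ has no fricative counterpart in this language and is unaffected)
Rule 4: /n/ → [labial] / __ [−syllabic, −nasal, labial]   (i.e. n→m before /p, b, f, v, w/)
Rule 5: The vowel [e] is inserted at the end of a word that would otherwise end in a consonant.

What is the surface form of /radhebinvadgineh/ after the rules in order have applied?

rathevimvazaginehe

Rule 1 (regressive voicing assimilation): /d/ precedes the voiceless obstruent /h/, so it devoices to [t] by assimilation. /radhebinvadgineh/ → rathebinvadgineh.
Rule 2 (stop-cluster a-epenthesis): /d/ and /g/ form a stop–stop cluster, so [a] is inserted between them. /rathebinvadgineh/ → rathebinvadagineh.
Rule 3 (intervocalic spirantization): /b/ is a stop between vowels /e/ and /i/, so it spirantizes to the fricative [v]. /d/ is a stop between vowels /a/ and /a/, so it spirantizes to the fricative [z]. /rathebinvadagineh/ → rathevinvazagineh.
Rule 4 (nasal place assimilation): /n/ precedes the labial consonant /v/, so it assimilates in place to [m]. /rathevinvazagineh/ → rathevimvazagineh.
Rule 5 (final e-epenthesis): the form ends in the consonant /h/, so [e] is inserted word-finally. /rathevimvazagineh/ → rathevimvazaginehe.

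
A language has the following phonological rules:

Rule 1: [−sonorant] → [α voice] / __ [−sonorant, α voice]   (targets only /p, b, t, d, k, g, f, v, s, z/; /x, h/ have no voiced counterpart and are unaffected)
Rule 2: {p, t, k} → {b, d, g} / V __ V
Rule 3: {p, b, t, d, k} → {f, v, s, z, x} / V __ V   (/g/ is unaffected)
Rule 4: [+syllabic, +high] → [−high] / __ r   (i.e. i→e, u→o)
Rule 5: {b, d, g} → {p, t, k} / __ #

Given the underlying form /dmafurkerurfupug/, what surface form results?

Rule 1 (regressive voicing assimilation): no segment meets the environment; /dmafurkerurfupug/ is unchanged.
Rule 2 (intervocalic voicing): /p/ is a voiceless stop between vowels /u/ and /u/, so it voices to [b]. /dmafurkerurfupug/ → dmafurkerurfubug.
Rule 3 (intervocalic spirantization): /b/ is a stop between vowels /u/ and /u/, so it spirantizes to the fricative [v]. /dmafurkerurfubug/ → dmafurkerurfuvug.
Rule 4 (pre-rhotic lowering): /u/ is a high vowel immediately before /r/, so it lowers to [o]. /u/ is a high vowel immediately before /r/, so it lowers to [o]. /dmafurkerurfuvug/ → dmaforkerorfuvug.
Rule 5 (final devoicing): /g/ is a voiced stop in word-final position, so it devoices to [k]. /dmaforkerorfuvug/ → dmaforkerorfuvuk.

dmaforkerorfuvuk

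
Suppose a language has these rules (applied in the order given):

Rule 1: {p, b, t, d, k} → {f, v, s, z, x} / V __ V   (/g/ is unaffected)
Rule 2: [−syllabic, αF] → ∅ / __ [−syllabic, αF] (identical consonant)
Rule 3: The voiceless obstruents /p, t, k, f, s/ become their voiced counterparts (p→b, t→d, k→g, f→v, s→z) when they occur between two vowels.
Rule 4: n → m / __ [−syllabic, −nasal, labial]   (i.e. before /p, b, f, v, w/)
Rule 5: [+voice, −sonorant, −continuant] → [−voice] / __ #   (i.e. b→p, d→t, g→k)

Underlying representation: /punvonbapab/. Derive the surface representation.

Rule 1 (intervocalic spirantization): /p/ is a stop between vowels /a/ and /a/, so it spirantizes to the fricative [f]. /punvonbapab/ → punvonbafab.
Rule 2 (degemination): no segment meets the environment; /punvonbafab/ is unchanged.
Rule 3 (intervocalic voicing): /f/ is a voiceless obstruent between vowels /a/ and /a/, so it voices to [v]. /punvonbafab/ → punvonbavab.
Rule 4 (nasal place assimilation): /n/ precedes the labial consonant /v/, so it assimilates in place to [m]. /n/ precedes the labial consonant /b/, so it assimilates in place to [m]. /punvonbavab/ → pumvombavab.
Rule 5 (final devoicing): /b/ is a voiced stop in word-final position, so it devoices to [p]. /pumvombavab/ → pumvombavap.

pumvombavap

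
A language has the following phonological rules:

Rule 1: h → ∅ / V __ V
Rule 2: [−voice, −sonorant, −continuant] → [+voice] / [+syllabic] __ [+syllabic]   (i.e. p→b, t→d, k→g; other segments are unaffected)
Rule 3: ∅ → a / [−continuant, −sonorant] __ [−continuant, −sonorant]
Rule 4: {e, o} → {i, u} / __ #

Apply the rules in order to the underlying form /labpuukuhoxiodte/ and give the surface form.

Rule 1 (intervocalic h-deletion): /h/ occurs between vowels /u/ and /o/, so it deletes. /labpuukuhoxiodte/ → labpuukuoxiodte.
Rule 2 (intervocalic voicing): /k/ is a voiceless stop between vowels /u/ and /u/, so it voices to [g]. /labpuukuoxiodte/ → labpuuguoxiodte.
Rule 3 (stop-cluster a-epenthesis): /b/ and /p/ form a stop–stop cluster, so [a] is inserted between them. /d/ and /t/ form a stop–stop cluster, so [a] is inserted between them. /labpuuguoxiodte/ → labapuuguoxiodate.
Rule 4 (final vowel raising): /e/ is a mid vowel in word-final position, so it raises to [i]. /labapuuguoxiodate/ → labapuuguoxiodati.

labapuuguoxiodati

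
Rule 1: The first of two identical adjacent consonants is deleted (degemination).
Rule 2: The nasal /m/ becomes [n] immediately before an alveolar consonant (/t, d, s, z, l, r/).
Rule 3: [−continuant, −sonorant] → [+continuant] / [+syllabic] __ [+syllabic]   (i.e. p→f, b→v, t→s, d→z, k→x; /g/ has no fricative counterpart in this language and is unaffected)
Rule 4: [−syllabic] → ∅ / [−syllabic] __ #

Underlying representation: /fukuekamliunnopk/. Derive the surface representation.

Rule 1 (degemination): /nn/ is a geminate; the first /n/ deletes. /fukuekamliunnopk/ → fukuekamliunopk.
Rule 2 (nasal place assimilation): /m/ precedes the alveolar consonant /l/, so it assimilates in place to [n]. /fukuekamliunopk/ → fukuekanliunopk.
Rule 3 (intervocalic spirantization): /k/ is a stop between vowels /u/ and /u/, so it spirantizes to the fricative [x]. /k/ is a stop between vowels /e/ and /a/, so it spirantizes to the fricative [x]. /fukuekanliunopk/ → fuxuexanliunopk.
Rule 4 (final cluster simplification): /k/ is the second consonant of a word-final cluster /pk/, so it deletes. /fuxuexanliunopk/ → fuxuexanliunop.

fuxuexanliunop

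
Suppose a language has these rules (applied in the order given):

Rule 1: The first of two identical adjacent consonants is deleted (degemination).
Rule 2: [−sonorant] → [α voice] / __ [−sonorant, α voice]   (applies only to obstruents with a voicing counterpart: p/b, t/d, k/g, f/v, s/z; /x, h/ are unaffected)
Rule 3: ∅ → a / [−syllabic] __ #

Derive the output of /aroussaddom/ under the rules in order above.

Rule 1 (degemination): /ss/ is a geminate; the first /s/ deletes. /dd/ is a geminate; the first /d/ deletes. /aroussaddom/ → arousadom.
Rule 2 (regressive voicing assimilation): no segment meets the environment; /arousadom/ is unchanged.
Rule 3 (final a-epenthesis): the form ends in the consonant /m/, so [a] is inserted word-finally. /arousadom/ → arousadoma.

arousadoma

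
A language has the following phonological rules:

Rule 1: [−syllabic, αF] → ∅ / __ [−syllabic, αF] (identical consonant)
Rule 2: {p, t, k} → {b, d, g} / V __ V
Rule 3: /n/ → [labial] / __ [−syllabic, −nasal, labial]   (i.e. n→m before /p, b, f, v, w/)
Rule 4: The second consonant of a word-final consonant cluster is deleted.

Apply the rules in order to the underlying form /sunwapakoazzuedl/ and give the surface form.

sumwabagoazued

Rule 1 (degemination): /zz/ is a geminate; the first /z/ deletes. /sunwapakoazzuedl/ → sunwapakoazuedl.
Rule 2 (intervocalic voicing): /p/ is a voiceless stop between vowels /a/ and /a/, so it voices to [b]. /k/ is a voiceless stop between vowels /a/ and /o/, so it voices to [g]. /sunwapakoazuedl/ → sunwabagoazuedl.
Rule 3 (nasal place assimilation): /n/ precedes the labial consonant /w/, so it assimilates in place to [m]. /sunwabagoazuedl/ → sumwabagoazuedl.
Rule 4 (final cluster simplification): /l/ is the second consonant of a word-final cluster /dl/, so it deletes. /sumwabagoazuedl/ → sumwabagoazued.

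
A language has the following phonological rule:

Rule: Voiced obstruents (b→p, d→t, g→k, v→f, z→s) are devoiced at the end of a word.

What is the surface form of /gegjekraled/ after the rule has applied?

gegjekralet

/d/ is a voiced obstruent in word-final position, so it devoices to [t].
The other instances of /g/ do not occur in the required environment and remain unchanged.
Surface form: [gegjekralet].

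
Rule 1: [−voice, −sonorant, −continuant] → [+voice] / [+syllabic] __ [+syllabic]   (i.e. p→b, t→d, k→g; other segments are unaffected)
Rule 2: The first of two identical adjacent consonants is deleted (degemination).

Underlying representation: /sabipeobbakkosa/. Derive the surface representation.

sabibeobakosa

Rule 1 (intervocalic voicing): /p/ is a voiceless stop between vowels /i/ and /e/, so it voices to [b]. /sabipeobbakkosa/ → sabibeobbakkosa.
Rule 2 (degemination): /bb/ is a geminate; the first /b/ deletes. /kk/ is a geminate; the first /k/ deletes. /sabibeobbakkosa/ → sabibeobakosa.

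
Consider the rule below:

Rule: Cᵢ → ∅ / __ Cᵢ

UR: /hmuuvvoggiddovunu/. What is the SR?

hmuuvogidovunu

/vv/ is a geminate; the first /v/ deletes.
/gg/ is a geminate; the first /g/ deletes.
/dd/ is a geminate; the first /d/ deletes.
The other instances of /h/, /m/, /v/, /g/, /d/, /n/ do not occur in the required environment and remain unchanged.
Surface form: [hmuuvogidovunu].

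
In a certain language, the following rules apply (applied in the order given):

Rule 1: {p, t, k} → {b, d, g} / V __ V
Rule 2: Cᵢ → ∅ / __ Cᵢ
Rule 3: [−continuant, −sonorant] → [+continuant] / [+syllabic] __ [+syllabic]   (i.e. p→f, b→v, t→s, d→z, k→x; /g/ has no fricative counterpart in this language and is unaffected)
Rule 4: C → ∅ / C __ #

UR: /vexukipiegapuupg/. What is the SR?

vexugiviegavuup

Rule 1 (intervocalic voicing): /k/ is a voiceless stop between vowels /u/ and /i/, so it voices to [g]. /p/ is a voiceless stop between vowels /i/ and /i/, so it voices to [b]. /p/ is a voiceless stop between vowels /a/ and /u/, so it voices to [b]. /vexukipiegapuupg/ → vexugibiegabuupg.
Rule 2 (degemination): no segment meets the environment; /vexugibiegabuupg/ is unchanged.
Rule 3 (intervocalic spirantization): /b/ is a stop between vowels /i/ and /i/, so it spirantizes to the fricative [v]. /b/ is a stop between vowels /a/ and /u/, so it spirantizes to the fricative [v]. /vexugibiegabuupg/ → vexugiviegavuupg.
Rule 4 (final cluster simplification): /g/ is the second consonant of a word-final cluster /pg/, so it deletes. /vexugiviegavuupg/ → vexugiviegavuup.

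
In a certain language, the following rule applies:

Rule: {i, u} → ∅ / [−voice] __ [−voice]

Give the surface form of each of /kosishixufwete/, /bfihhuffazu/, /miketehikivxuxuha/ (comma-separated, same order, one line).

kosshxfwete, bfhhffazu, miketehkivxxha

/kosishixufwete/: /i/ is a high vowel flanked by voiceless consonants /s/ and /s/, so it deletes. /i/ is a high vowel flanked by voiceless consonants /h/ and /x/, so it deletes. /u/ is a high vowel flanked by voiceless consonants /x/ and /f/, so it deletes. → [kosshxfwete].
/bfihhuffazu/: /i/ is a high vowel flanked by voiceless consonants /f/ and /h/, so it deletes. /u/ is a high vowel flanked by voiceless consonants /h/ and /f/, so it deletes. → [bfhhffazu].
/miketehikivxuxuha/: /i/ is a high vowel flanked by voiceless consonants /h/ and /k/, so it deletes. /u/ is a high vowel flanked by voiceless consonants /x/ and /x/, so it deletes. /u/ is a high vowel flanked by voiceless consonants /x/ and /h/, so it deletes. → [miketehkivxxha].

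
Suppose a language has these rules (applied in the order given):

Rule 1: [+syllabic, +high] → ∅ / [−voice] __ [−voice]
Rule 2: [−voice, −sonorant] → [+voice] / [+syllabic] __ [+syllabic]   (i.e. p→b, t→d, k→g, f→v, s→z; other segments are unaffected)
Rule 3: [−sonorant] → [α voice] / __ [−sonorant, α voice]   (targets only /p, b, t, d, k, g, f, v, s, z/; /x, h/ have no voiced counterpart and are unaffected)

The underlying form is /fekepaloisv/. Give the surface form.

fegebaloizv

Rule 1 (high vowel syncope): no segment meets the environment; /fekepaloisv/ is unchanged.
Rule 2 (intervocalic voicing): /k/ is a voiceless obstruent between vowels /e/ and /e/, so it voices to [g]. /p/ is a voiceless obstruent between vowels /e/ and /a/, so it voices to [b]. /fekepaloisv/ → fegebaloisv.
Rule 3 (regressive voicing assimilation): /s/ precedes the voiced obstruent /v/, so it voices to [z] by assimilation. /fegebaloisv/ → fegebaloizv.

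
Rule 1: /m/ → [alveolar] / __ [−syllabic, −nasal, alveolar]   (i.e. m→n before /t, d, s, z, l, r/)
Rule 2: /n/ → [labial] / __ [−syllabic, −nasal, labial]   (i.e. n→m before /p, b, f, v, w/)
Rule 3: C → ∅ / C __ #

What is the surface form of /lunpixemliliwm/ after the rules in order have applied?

lumpixenliliw

Rule 1 (nasal place assimilation): /m/ precedes the alveolar consonant /l/, so it assimilates in place to [n]. /lunpixemliliwm/ → lunpixenliliwm.
Rule 2 (nasal place assimilation): /n/ precedes the labial consonant /p/, so it assimilates in place to [m]. /lunpixenliliwm/ → lumpixenliliwm.
Rule 3 (final cluster simplification): /m/ is the second consonant of a word-final cluster /wm/, so it deletes. /lumpixenliliwm/ → lumpixenliliw.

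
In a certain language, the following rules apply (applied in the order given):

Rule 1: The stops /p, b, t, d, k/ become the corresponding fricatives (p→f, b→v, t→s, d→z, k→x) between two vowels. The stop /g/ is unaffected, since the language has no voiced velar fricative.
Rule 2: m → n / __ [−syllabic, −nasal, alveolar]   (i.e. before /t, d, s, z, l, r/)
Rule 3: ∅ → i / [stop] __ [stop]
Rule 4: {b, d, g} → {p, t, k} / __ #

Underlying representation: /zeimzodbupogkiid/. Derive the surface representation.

Rule 1 (intervocalic spirantization): /p/ is a stop between vowels /u/ and /o/, so it spirantizes to the fricative [f]. /zeimzodbupogkiid/ → zeimzodbufogkiid.
Rule 2 (nasal place assimilation): /m/ precedes the alveolar consonant /z/, so it assimilates in place to [n]. /zeimzodbufogkiid/ → zeinzodbufogkiid.
Rule 3 (stop-cluster i-epenthesis): /d/ and /b/ form a stop–stop cluster, so [i] is inserted between them. /g/ and /k/ form a stop–stop cluster, so [i] is inserted between them. /zeinzodbufogkiid/ → zeinzodibufogikiid.
Rule 4 (final devoicing): /d/ is a voiced stop in word-final position, so it devoices to [t]. /zeinzodibufogikiid/ → zeinzodibufogikiit.

zeinzodibufogikiit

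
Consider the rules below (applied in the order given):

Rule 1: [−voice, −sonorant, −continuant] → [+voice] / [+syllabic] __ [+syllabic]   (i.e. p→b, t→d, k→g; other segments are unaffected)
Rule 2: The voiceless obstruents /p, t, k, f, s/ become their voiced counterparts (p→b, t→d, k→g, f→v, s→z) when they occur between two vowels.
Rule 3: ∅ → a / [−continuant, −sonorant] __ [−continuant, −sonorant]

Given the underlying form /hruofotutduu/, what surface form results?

Rule 1 (intervocalic voicing): /t/ is a voiceless stop between vowels /o/ and /u/, so it voices to [d]. /hruofotutduu/ → hruofodutduu.
Rule 2 (intervocalic voicing): /f/ is a voiceless obstruent between vowels /o/ and /o/, so it voices to [v]. /hruofodutduu/ → hruovodutduu.
Rule 3 (stop-cluster a-epenthesis): /t/ and /d/ form a stop–stop cluster, so [a] is inserted between them. /hruovodutduu/ → hruovodutaduu.

hruovodutaduu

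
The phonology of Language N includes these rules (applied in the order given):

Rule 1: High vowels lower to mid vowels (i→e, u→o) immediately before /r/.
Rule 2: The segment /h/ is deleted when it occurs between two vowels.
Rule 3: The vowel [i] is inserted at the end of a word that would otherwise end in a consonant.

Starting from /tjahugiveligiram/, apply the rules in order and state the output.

Rule 1 (pre-rhotic lowering): /i/ is a high vowel immediately before /r/, so it lowers to [e]. /tjahugiveligiram/ → tjahugiveligeram.
Rule 2 (intervocalic h-deletion): /h/ occurs between vowels /a/ and /u/, so it deletes. /tjahugiveligeram/ → tjaugiveligeram.
Rule 3 (final i-epenthesis): the form ends in the consonant /m/, so [i] is inserted word-finally. /tjaugiveligeram/ → tjaugiveligerami.

tjaugiveligerami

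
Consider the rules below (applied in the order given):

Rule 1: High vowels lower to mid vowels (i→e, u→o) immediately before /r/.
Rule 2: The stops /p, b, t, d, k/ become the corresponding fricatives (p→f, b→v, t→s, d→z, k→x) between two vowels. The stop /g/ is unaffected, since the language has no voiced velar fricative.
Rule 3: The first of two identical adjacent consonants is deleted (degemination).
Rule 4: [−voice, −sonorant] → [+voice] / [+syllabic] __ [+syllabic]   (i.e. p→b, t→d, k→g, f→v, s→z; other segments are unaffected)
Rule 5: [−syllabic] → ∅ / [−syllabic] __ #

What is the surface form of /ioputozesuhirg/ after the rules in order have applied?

Rule 1 (pre-rhotic lowering): /i/ is a high vowel immediately before /r/, so it lowers to [e]. /ioputozesuhirg/ → ioputozesuherg.
Rule 2 (intervocalic spirantization): /p/ is a stop between vowels /o/ and /u/, so it spirantizes to the fricative [f]. /t/ is a stop between vowels /u/ and /o/, so it spirantizes to the fricative [s]. /ioputozesuherg/ → iofusozesuherg.
Rule 3 (degemination): no segment meets the environment; /iofusozesuherg/ is unchanged.
Rule 4 (intervocalic voicing): /f/ is a voiceless obstruent between vowels /o/ and /u/, so it voices to [v]. /s/ is a voiceless obstruent between vowels /u/ and /o/, so it voices to [z]. /s/ is a voiceless obstruent between vowels /e/ and /u/, so it voices to [z]. /iofusozesuherg/ → iovuzozezuherg.
Rule 5 (final cluster simplification): /g/ is the second consonant of a word-final cluster /rg/, so it deletes. /iovuzozezuherg/ → iovuzozezuher.

iovuzozezuher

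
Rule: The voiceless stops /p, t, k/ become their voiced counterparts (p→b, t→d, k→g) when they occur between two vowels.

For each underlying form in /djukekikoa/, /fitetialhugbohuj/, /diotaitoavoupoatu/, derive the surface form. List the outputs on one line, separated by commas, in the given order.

/djukekikoa/: /k/ is a voiceless stop between vowels /u/ and /e/, so it voices to [g]. /k/ is a voiceless stop between vowels /e/ and /i/, so it voices to [g]. /k/ is a voiceless stop between vowels /i/ and /o/, so it voices to [g]. → [djugegigoa].
/fitetialhugbohuj/: /t/ is a voiceless stop between vowels /i/ and /e/, so it voices to [d]. /t/ is a voiceless stop between vowels /e/ and /i/, so it voices to [d]. → [fidedialhugbohuj].
/diotaitoavoupoatu/: /t/ is a voiceless stop between vowels /o/ and /a/, so it voices to [d]. /t/ is a voiceless stop between vowels /i/ and /o/, so it voices to [d]. /p/ is a voiceless stop between vowels /u/ and /o/, so it voices to [b]. /t/ is a voiceless stop between vowels /a/ and /u/, so it voices to [d]. → [diodaidoavouboadu].

djugegigoa, fidedialhugbohuj, diodaidoavouboadu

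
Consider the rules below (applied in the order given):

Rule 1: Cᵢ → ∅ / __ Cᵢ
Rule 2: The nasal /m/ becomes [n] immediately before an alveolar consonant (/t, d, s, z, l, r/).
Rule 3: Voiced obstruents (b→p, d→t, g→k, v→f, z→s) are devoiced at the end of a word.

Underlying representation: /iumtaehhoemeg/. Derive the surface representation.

Rule 1 (degemination): /hh/ is a geminate; the first /h/ deletes. /iumtaehhoemeg/ → iumtaehoemeg.
Rule 2 (nasal place assimilation): /m/ precedes the alveolar consonant /t/, so it assimilates in place to [n]. /iumtaehoemeg/ → iuntaehoemeg.
Rule 3 (final devoicing): /g/ is a voiced obstruent in word-final position, so it devoices to [k]. /iuntaehoemeg/ → iuntaehoemek.

iuntaehoemek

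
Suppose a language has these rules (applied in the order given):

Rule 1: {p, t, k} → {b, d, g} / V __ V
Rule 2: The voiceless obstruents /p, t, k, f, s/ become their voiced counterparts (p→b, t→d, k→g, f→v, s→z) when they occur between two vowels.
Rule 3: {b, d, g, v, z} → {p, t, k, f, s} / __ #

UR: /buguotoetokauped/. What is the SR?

Rule 1 (intervocalic voicing): /t/ is a voiceless stop between vowels /o/ and /o/, so it voices to [d]. /t/ is a voiceless stop between vowels /e/ and /o/, so it voices to [d]. /k/ is a voiceless stop between vowels /o/ and /a/, so it voices to [g]. /p/ is a voiceless stop between vowels /u/ and /e/, so it voices to [b]. /buguotoetokauped/ → buguodoedogaubed.
Rule 2 (intervocalic voicing): no segment meets the environment; /buguodoedogaubed/ is unchanged.
Rule 3 (final devoicing): /d/ is a voiced obstruent in word-final position, so it devoices to [t]. /buguodoedogaubed/ → buguodoedogaubet.

buguodoedogaubet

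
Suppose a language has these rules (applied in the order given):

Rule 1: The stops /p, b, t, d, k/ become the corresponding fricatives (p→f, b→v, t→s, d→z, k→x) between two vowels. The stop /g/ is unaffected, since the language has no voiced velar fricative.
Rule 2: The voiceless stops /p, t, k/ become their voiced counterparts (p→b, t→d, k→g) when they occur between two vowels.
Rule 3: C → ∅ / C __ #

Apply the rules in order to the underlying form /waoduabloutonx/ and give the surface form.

waozuablouson

Rule 1 (intervocalic spirantization): /d/ is a stop between vowels /o/ and /u/, so it spirantizes to the fricative [z]. /t/ is a stop between vowels /u/ and /o/, so it spirantizes to the fricative [s]. /waoduabloutonx/ → waozuablousonx.
Rule 2 (intervocalic voicing): no segment meets the environment; /waozuablousonx/ is unchanged.
Rule 3 (final cluster simplification): /x/ is the second consonant of a word-final cluster /nx/, so it deletes. /waozuablousonx/ → waozuablouson.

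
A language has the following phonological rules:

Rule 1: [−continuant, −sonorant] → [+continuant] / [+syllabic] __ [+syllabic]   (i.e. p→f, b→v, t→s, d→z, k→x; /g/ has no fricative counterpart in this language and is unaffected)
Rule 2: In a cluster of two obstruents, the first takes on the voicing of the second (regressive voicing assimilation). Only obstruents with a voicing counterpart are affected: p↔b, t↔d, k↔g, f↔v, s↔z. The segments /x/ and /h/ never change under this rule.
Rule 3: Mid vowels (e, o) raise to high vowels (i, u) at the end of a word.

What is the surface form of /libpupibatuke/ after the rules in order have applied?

Rule 1 (intervocalic spirantization): /p/ is a stop between vowels /u/ and /i/, so it spirantizes to the fricative [f]. /b/ is a stop between vowels /i/ and /a/, so it spirantizes to the fricative [v]. /t/ is a stop between vowels /a/ and /u/, so it spirantizes to the fricative [s]. /k/ is a stop between vowels /u/ and /e/, so it spirantizes to the fricative [x]. /libpupibatuke/ → libpufivasuxe.
Rule 2 (regressive voicing assimilation): /b/ precedes the voiceless obstruent /p/, so it devoices to [p] by assimilation. /libpufivasuxe/ → lippufivasuxe.
Rule 3 (final vowel raising): /e/ is a mid vowel in word-final position, so it raises to [i]. /lippufivasuxe/ → lippufivasuxi.

lippufivasuxi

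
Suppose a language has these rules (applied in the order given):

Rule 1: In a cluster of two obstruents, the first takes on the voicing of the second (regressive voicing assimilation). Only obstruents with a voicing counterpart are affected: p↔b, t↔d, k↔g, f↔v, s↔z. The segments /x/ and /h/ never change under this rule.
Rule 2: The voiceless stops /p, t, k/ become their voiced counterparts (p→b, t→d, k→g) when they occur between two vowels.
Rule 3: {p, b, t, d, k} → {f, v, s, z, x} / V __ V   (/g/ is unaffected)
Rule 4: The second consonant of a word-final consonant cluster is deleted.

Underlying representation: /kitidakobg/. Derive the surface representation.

Rule 1 (regressive voicing assimilation): no segment meets the environment; /kitidakobg/ is unchanged.
Rule 2 (intervocalic voicing): /t/ is a voiceless stop between vowels /i/ and /i/, so it voices to [d]. /k/ is a voiceless stop between vowels /a/ and /o/, so it voices to [g]. /kitidakobg/ → kididagobg.
Rule 3 (intervocalic spirantization): /d/ is a stop between vowels /i/ and /i/, so it spirantizes to the fricative [z]. /d/ is a stop between vowels /i/ and /a/, so it spirantizes to the fricative [z]. /kididagobg/ → kizizagobg.
Rule 4 (final cluster simplification): /g/ is the second consonant of a word-final cluster /bg/, so it deletes. /kizizagobg/ → kizizagob.

kizizagob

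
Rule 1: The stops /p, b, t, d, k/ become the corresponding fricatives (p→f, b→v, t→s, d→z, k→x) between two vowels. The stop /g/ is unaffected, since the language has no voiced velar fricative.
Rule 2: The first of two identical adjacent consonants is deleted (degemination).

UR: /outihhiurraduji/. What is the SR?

Rule 1 (intervocalic spirantization): /t/ is a stop between vowels /u/ and /i/, so it spirantizes to the fricative [s]. /d/ is a stop between vowels /a/ and /u/, so it spirantizes to the fricative [z]. /outihhiurraduji/ → ousihhiurrazuji.
Rule 2 (degemination): /hh/ is a geminate; the first /h/ deletes. /rr/ is a geminate; the first /r/ deletes. /ousihhiurrazuji/ → ousihiurazuji.

ousihiurazuji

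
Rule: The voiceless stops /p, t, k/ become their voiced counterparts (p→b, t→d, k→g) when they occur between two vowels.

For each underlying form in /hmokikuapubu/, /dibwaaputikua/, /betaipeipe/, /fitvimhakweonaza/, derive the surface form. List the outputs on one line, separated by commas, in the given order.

hmogiguabubu, dibwaabudigua, bedaibeibe, fitvimhakweonaza

/hmokikuapubu/: /k/ is a voiceless stop between vowels /o/ and /i/, so it voices to [g]. /k/ is a voiceless stop between vowels /i/ and /u/, so it voices to [g]. /p/ is a voiceless stop between vowels /a/ and /u/, so it voices to [b]. → [hmogiguabubu].
/dibwaaputikua/: /p/ is a voiceless stop between vowels /a/ and /u/, so it voices to [b]. /t/ is a voiceless stop between vowels /u/ and /i/, so it voices to [d]. /k/ is a voiceless stop between vowels /i/ and /u/, so it voices to [g]. → [dibwaabudigua].
/betaipeipe/: /t/ is a voiceless stop between vowels /e/ and /a/, so it voices to [d]. /p/ is a voiceless stop between vowels /i/ and /e/, so it voices to [b]. /p/ is a voiceless stop between vowels /i/ and /e/, so it voices to [b]. → [bedaibeibe].
/fitvimhakweonaza/: the rule's environment is not met; surfaces unchanged as [fitvimhakweonaza].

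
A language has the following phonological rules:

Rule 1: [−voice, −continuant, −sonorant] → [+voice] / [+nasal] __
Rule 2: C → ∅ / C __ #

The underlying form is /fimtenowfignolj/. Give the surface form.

fimdenowfignol

Rule 1 (post-nasal voicing): /t/ is a voiceless stop immediately after the nasal /m/, so it voices to [d]. /fimtenowfignolj/ → fimdenowfignolj.
Rule 2 (final cluster simplification): /j/ is the second consonant of a word-final cluster /lj/, so it deletes. /fimdenowfignolj/ → fimdenowfignol.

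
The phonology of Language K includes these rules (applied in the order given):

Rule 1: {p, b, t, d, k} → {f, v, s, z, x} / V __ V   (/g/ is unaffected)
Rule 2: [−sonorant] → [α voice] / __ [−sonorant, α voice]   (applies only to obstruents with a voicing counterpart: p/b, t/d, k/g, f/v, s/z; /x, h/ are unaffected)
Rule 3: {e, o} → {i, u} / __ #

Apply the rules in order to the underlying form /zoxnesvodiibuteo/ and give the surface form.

Rule 1 (intervocalic spirantization): /d/ is a stop between vowels /o/ and /i/, so it spirantizes to the fricative [z]. /b/ is a stop between vowels /i/ and /u/, so it spirantizes to the fricative [v]. /t/ is a stop between vowels /u/ and /e/, so it spirantizes to the fricative [s]. /zoxnesvodiibuteo/ → zoxnesvoziivuseo.
Rule 2 (regressive voicing assimilation): /s/ precedes the voiced obstruent /v/, so it voices to [z] by assimilation. /zoxnesvoziivuseo/ → zoxnezvoziivuseo.
Rule 3 (final vowel raising): /o/ is a mid vowel in word-final position, so it raises to [u]. /zoxnezvoziivuseo/ → zoxnezvoziivuseu.

zoxnezvoziivuseu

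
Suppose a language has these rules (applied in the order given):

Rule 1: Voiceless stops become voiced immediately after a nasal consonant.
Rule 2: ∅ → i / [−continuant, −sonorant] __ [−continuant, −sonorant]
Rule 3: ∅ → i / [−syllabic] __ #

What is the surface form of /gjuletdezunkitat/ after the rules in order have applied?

Rule 1 (post-nasal voicing): /k/ is a voiceless stop immediately after the nasal /n/, so it voices to [g]. /gjuletdezunkitat/ → gjuletdezungitat.
Rule 2 (stop-cluster i-epenthesis): /t/ and /d/ form a stop–stop cluster, so [i] is inserted between them. /gjuletdezungitat/ → gjuletidezungitat.
Rule 3 (final i-epenthesis): the form ends in the consonant /t/, so [i] is inserted word-finally. /gjuletidezungitat/ → gjuletidezungitati.

gjuletidezungitati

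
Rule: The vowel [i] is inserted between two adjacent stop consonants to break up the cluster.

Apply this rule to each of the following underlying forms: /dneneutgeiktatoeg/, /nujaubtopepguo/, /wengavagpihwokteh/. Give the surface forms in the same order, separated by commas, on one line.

/dneneutgeiktatoeg/: /t/ and /g/ form a stop–stop cluster, so [i] is inserted between them. /k/ and /t/ form a stop–stop cluster, so [i] is inserted between them. → [dneneutigeikitatoeg].
/nujaubtopepguo/: /b/ and /t/ form a stop–stop cluster, so [i] is inserted between them. /p/ and /g/ form a stop–stop cluster, so [i] is inserted between them. → [nujaubitopepiguo].
/wengavagpihwokteh/: /g/ and /p/ form a stop–stop cluster, so [i] is inserted between them. /k/ and /t/ form a stop–stop cluster, so [i] is inserted between them. → [wengavagipihwokiteh].

dneneutigeikitatoeg, nujaubitopepiguo, wengavagipihwokiteh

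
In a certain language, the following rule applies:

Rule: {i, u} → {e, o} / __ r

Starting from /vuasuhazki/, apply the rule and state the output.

No segment of /vuasuhazki/ meets the structural description of the rule, so the form surfaces unchanged.

vuasuhazki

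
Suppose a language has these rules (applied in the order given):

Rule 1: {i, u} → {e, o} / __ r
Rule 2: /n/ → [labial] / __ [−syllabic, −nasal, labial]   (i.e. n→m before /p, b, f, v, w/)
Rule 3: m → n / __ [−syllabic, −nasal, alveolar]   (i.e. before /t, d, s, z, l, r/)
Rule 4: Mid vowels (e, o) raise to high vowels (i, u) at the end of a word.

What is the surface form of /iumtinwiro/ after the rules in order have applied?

iuntimweru

Rule 1 (pre-rhotic lowering): /i/ is a high vowel immediately before /r/, so it lowers to [e]. /iumtinwiro/ → iumtinwero.
Rule 2 (nasal place assimilation): /n/ precedes the labial consonant /w/, so it assimilates in place to [m]. /iumtinwero/ → iumtimwero.
Rule 3 (nasal place assimilation): /m/ precedes the alveolar consonant /t/, so it assimilates in place to [n]. /iumtimwero/ → iuntimwero.
Rule 4 (final vowel raising): /o/ is a mid vowel in word-final position, so it raises to [u]. /iuntimwero/ → iuntimweru.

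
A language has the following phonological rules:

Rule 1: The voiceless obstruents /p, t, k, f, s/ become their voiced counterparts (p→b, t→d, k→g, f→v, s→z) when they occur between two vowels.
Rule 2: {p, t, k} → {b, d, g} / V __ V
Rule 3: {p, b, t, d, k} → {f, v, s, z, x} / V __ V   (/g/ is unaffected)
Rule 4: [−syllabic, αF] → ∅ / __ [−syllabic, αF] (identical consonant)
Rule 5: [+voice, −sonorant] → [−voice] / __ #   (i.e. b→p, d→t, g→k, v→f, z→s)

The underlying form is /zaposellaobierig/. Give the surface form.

zavozelaovierik

Rule 1 (intervocalic voicing): /p/ is a voiceless obstruent between vowels /a/ and /o/, so it voices to [b]. /s/ is a voiceless obstruent between vowels /o/ and /e/, so it voices to [z]. /zaposellaobierig/ → zabozellaobierig.
Rule 2 (intervocalic voicing): no segment meets the environment; /zabozellaobierig/ is unchanged.
Rule 3 (intervocalic spirantization): /b/ is a stop between vowels /a/ and /o/, so it spirantizes to the fricative [v]. /b/ is a stop between vowels /o/ and /i/, so it spirantizes to the fricative [v]. /zabozellaobierig/ → zavozellaovierig.
Rule 4 (degemination): /ll/ is a geminate; the first /l/ deletes. /zavozellaovierig/ → zavozelaovierig.
Rule 5 (final devoicing): /g/ is a voiced obstruent in word-final position, so it devoices to [k]. /zavozelaovierig/ → zavozelaovierik.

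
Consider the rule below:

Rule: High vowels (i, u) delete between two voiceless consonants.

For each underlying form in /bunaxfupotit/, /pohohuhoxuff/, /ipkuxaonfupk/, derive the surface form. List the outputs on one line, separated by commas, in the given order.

bunaxfpott, pohohhoxff, ipkxaonfpk

/bunaxfupotit/: /u/ is a high vowel flanked by voiceless consonants /f/ and /p/, so it deletes. /i/ is a high vowel flanked by voiceless consonants /t/ and /t/, so it deletes. → [bunaxfpott].
/pohohuhoxuff/: /u/ is a high vowel flanked by voiceless consonants /h/ and /h/, so it deletes. /u/ is a high vowel flanked by voiceless consonants /x/ and /f/, so it deletes. → [pohohhoxff].
/ipkuxaonfupk/: /u/ is a high vowel flanked by voiceless consonants /k/ and /x/, so it deletes. /u/ is a high vowel flanked by voiceless consonants /f/ and /p/, so it deletes. → [ipkxaonfpk].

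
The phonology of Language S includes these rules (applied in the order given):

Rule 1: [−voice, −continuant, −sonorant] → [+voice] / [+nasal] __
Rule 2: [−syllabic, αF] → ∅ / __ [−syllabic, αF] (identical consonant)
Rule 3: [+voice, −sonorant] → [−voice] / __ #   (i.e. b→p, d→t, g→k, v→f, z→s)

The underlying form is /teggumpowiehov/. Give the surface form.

tegumbowiehof

Rule 1 (post-nasal voicing): /p/ is a voiceless stop immediately after the nasal /m/, so it voices to [b]. /teggumpowiehov/ → teggumbowiehov.
Rule 2 (degemination): /gg/ is a geminate; the first /g/ deletes. /teggumbowiehov/ → tegumbowiehov.
Rule 3 (final devoicing): /v/ is a voiced obstruent in word-final position, so it devoices to [f]. /tegumbowiehov/ → tegumbowiehof.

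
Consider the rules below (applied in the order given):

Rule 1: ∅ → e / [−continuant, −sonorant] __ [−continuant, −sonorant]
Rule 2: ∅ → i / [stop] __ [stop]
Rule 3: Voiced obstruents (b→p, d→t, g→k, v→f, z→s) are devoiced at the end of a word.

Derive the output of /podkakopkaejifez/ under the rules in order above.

Rule 1 (stop-cluster e-epenthesis): /d/ and /k/ form a stop–stop cluster, so [e] is inserted between them. /p/ and /k/ form a stop–stop cluster, so [e] is inserted between them. /podkakopkaejifez/ → podekakopekaejifez.
Rule 2 (stop-cluster i-epenthesis): no segment meets the environment; /podekakopekaejifez/ is unchanged.
Rule 3 (final devoicing): /z/ is a voiced obstruent in word-final position, so it devoices to [s]. /podekakopekaejifez/ → podekakopekaejifes.

podekakopekaejifes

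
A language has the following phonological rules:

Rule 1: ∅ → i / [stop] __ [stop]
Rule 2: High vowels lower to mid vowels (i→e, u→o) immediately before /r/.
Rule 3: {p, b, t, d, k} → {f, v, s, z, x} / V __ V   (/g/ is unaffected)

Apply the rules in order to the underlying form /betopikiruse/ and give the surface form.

Rule 1 (stop-cluster i-epenthesis): no segment meets the environment; /betopikiruse/ is unchanged.
Rule 2 (pre-rhotic lowering): /i/ is a high vowel immediately before /r/, so it lowers to [e]. /betopikiruse/ → betopikeruse.
Rule 3 (intervocalic spirantization): /t/ is a stop between vowels /e/ and /o/, so it spirantizes to the fricative [s]. /p/ is a stop between vowels /o/ and /i/, so it spirantizes to the fricative [f]. /k/ is a stop between vowels /i/ and /e/, so it spirantizes to the fricative [x]. /betopikeruse/ → besofixeruse.

besofixeruse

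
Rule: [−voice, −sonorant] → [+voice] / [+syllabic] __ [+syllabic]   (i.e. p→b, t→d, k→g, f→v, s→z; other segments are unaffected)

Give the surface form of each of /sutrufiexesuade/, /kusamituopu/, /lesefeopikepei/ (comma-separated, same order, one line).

sutruviexezuade, kuzamiduobu, lezeveobigebei

/sutrufiexesuade/: /f/ is a voiceless obstruent between vowels /u/ and /i/, so it voices to [v]. /s/ is a voiceless obstruent between vowels /e/ and /u/, so it voices to [z]. → [sutruviexezuade].
/kusamituopu/: /s/ is a voiceless obstruent between vowels /u/ and /a/, so it voices to [z]. /t/ is a voiceless obstruent between vowels /i/ and /u/, so it voices to [d]. /p/ is a voiceless obstruent between vowels /o/ and /u/, so it voices to [b]. → [kuzamiduobu].
/lesefeopikepei/: /s/ is a voiceless obstruent between vowels /e/ and /e/, so it voices to [z]. /f/ is a voiceless obstruent between vowels /e/ and /e/, so it voices to [v]. /p/ is a voiceless obstruent between vowels /o/ and /i/, so it voices to [b]. /k/ is a voiceless obstruent between vowels /i/ and /e/, so it voices to [g]. /p/ is a voiceless obstruent between vowels /e/ and /e/, so it voices to [b]. → [lezeveobigebei].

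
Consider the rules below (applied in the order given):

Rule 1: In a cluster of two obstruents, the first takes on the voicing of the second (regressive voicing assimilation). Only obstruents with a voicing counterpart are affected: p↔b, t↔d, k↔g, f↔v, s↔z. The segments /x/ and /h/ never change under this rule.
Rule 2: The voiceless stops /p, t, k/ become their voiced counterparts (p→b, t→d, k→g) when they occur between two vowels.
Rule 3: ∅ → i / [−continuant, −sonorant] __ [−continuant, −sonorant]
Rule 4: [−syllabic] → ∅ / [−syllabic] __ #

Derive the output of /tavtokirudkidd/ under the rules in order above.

Rule 1 (regressive voicing assimilation): /v/ precedes the voiceless obstruent /t/, so it devoices to [f] by assimilation. /d/ precedes the voiceless obstruent /k/, so it devoices to [t] by assimilation. /tavtokirudkidd/ → taftokirutkidd.
Rule 2 (intervocalic voicing): /k/ is a voiceless stop between vowels /o/ and /i/, so it voices to [g]. /taftokirutkidd/ → taftogirutkidd.
Rule 3 (stop-cluster i-epenthesis): /t/ and /k/ form a stop–stop cluster, so [i] is inserted between them. /d/ and /d/ form a stop–stop cluster, so [i] is inserted between them. /taftogirutkidd/ → taftogirutikidid.
Rule 4 (final cluster simplification): no segment meets the environment; /taftogirutikidid/ is unchanged.

taftogirutikidid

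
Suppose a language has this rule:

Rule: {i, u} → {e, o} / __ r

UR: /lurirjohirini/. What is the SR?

Scanning /lurirjohirini/: /u/ is a high vowel immediately before /r/, so it lowers to [o]; /i/ is a high vowel immediately before /r/, so it lowers to [e]; /i/ is a high vowel immediately before /r/, so it lowers to [e]; /i/ at position 11 is not in the conditioning environment; /i/ at position 13 is not in the conditioning environment.
Result: [lorerjoherini].

lorerjoherini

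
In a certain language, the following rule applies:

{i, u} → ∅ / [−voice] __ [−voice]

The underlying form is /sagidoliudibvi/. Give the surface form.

No segment of /sagidoliudibvi/ meets the structural description of the rule, so the form surfaces unchanged.

sagidoliudibvi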